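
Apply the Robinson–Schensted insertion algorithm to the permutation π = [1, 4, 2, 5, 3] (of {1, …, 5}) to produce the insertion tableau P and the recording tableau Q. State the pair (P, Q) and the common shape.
P = [1, 2, 3] / [4, 5];  Q = [1, 2, 4] / [3, 5];  common shape = (3, 2)

Row-insert the values π_1, π_2, … into P one at a time, bumping the leftmost entry strictly greater than the inserted value down to the next row. The recording tableau Q records, in position (i, j), the step at which that cell was added to P.
  Insert 1 (step 1): P = [1];  Q = [1]
  Insert 4 (step 2): P = [1, 4];  Q = [1, 2]
  Insert 2 (step 3): P = [1, 2] / [4];  Q = [1, 2] / [3]
  Insert 5 (step 4): P = [1, 2, 5] / [4];  Q = [1, 2, 4] / [3]
  Insert 3 (step 5): P = [1, 2, 3] / [4, 5];  Q = [1, 2, 4] / [3, 5]
Final shape: (3, 2).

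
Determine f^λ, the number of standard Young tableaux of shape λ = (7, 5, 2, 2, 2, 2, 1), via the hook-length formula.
# SYT of shape (7, 5, 2, 2, 2, 2, 1) = 358956360

Hook-length formula: f^λ = n! / Π hook(c), product over all cells c of the Young diagram. For λ = (7, 5, 2, 2, 2, 2, 1), n = 21 boxes. Hook lengths by row (left-to-right, top-to-bottom): [13, 11, 6, 5, 4, 2, 1]; [10, 8, 3, 2, 1]; [6, 4]; [5, 3]; [4, 2]; [3, 1]; [1]. Product of hooks = 142331904000. So f^λ = 21! / 142331904000 = 51090942171709440000 / 142331904000 = 358956360.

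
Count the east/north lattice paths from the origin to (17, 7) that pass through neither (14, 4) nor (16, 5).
Number of paths = 251397

Inclusion–exclusion. Total paths: C(24, 17) = 346104. Through P₁: C(18, 14)·C(6, 3) = 61200. Through P₂: C(21, 16)·C(3, 1) = 61047. Since P₁ is strictly southwest of P₂, a monotone path through both must visit P₁ then P₂; paths through both = C(18, 14)·C(3, 2)·C(3, 1) = 27540. Avoid both = 346104 − 61200 − 61047 + 27540 = 251397.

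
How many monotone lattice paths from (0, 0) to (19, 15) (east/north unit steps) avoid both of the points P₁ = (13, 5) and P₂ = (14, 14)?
Number of paths = 1547169456

Inclusion–exclusion. Total paths: C(34, 19) = 1855967520. Through P₁: C(18, 13)·C(16, 6) = 68612544. Through P₂: C(28, 14)·C(6, 5) = 240699600. Since P₁ is strictly southwest of P₂, a monotone path through both must visit P₁ then P₂; paths through both = C(18, 13)·C(10, 1)·C(6, 5) = 514080. Avoid both = 1855967520 − 68612544 − 240699600 + 514080 = 1547169456.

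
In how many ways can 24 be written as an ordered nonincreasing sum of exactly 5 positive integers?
p(24, 5 parts) = 164

Partitions of n into exactly k parts are in bijection with partitions of n − k into at most k parts (subtract 1 from each part). So p(24, exactly 5) = p(19, parts ≤ 5). Computing via the recurrence p(m, j) = p(m, j−1) + p(m−j, j) gives 164.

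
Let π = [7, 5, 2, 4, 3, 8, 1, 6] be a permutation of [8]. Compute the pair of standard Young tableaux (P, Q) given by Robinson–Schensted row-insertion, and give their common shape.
P = [1, 3, 6] / [2, 8] / [4] / [5] / [7];  Q = [1, 4, 6] / [2, 8] / [3] / [5] / [7];  common shape = (3, 2, 1, 1, 1)

Row-insert the values π_1, π_2, … into P one at a time, bumping the leftmost entry strictly greater than the inserted value down to the next row. The recording tableau Q records, in position (i, j), the step at which that cell was added to P.
  Insert 7 (step 1): P = [7];  Q = [1]
  Insert 5 (step 2): P = [5] / [7];  Q = [1] / [2]
  Insert 2 (step 3): P = [2] / [5] / [7];  Q = [1] / [2] / [3]
  Insert 4 (step 4): P = [2, 4] / [5] / [7];  Q = [1, 4] / [2] / [3]
  Insert 3 (step 5): P = [2, 3] / [4] / [5] / [7];  Q = [1, 4] / [2] / [3] / [5]
  Insert 8 (step 6): P = [2, 3, 8] / [4] / [5] / [7];  Q = [1, 4, 6] / [2] / [3] / [5]
  Insert 1 (step 7): P = [1, 3, 8] / [2] / [4] / [5] / [7];  Q = [1, 4, 6] / [2] / [3] / [5] / [7]
  Insert 6 (step 8): P = [1, 3, 6] / [2, 8] / [4] / [5] / [7];  Q = [1, 4, 6] / [2, 8] / [3] / [5] / [7]
Final shape: (3, 2, 1, 1, 1).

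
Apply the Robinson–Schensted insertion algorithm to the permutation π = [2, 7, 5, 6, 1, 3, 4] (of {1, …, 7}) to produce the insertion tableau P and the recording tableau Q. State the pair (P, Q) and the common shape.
P = [1, 3, 4] / [2, 5, 6] / [7];  Q = [1, 2, 4] / [3, 6, 7] / [5];  common shape = (3, 3, 1)

Row-insert the values π_1, π_2, … into P one at a time, bumping the leftmost entry strictly greater than the inserted value down to the next row. The recording tableau Q records, in position (i, j), the step at which that cell was added to P.
  Insert 2 (step 1): P = [2];  Q = [1]
  Insert 7 (step 2): P = [2, 7];  Q = [1, 2]
  Insert 5 (step 3): P = [2, 5] / [7];  Q = [1, 2] / [3]
  Insert 6 (step 4): P = [2, 5, 6] / [7];  Q = [1, 2, 4] / [3]
  Insert 1 (step 5): P = [1, 5, 6] / [2] / [7];  Q = [1, 2, 4] / [3] / [5]
  Insert 3 (step 6): P = [1, 3, 6] / [2, 5] / [7];  Q = [1, 2, 4] / [3, 6] / [5]
  Insert 4 (step 7): P = [1, 3, 4] / [2, 5, 6] / [7];  Q = [1, 2, 4] / [3, 6, 7] / [5]
Final shape: (3, 3, 1).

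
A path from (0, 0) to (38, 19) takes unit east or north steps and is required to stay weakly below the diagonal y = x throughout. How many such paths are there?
Number of paths = 326658445806000

By the reflection principle (André's argument), the number of monotone paths to (38, 19) with n ≤ m that never go above y = x is C(57, 38) − C(57, 39) = 636983969321700 − 310325523515700 = 326658445806000.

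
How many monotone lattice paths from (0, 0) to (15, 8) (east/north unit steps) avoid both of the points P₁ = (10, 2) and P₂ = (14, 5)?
Number of paths = 422550

Inclusion–exclusion. Total paths: C(23, 15) = 490314. Through P₁: C(12, 10)·C(11, 5) = 30492. Through P₂: C(19, 14)·C(4, 1) = 46512. Since P₁ is strictly southwest of P₂, a monotone path through both must visit P₁ then P₂; paths through both = C(12, 10)·C(7, 4)·C(4, 1) = 9240. Avoid both = 490314 − 30492 − 46512 + 9240 = 422550.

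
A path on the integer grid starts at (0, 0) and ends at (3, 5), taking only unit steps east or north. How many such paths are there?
Number of paths = 56

A monotone lattice path from (0, 0) to (3, 5) consists of 3 east steps and 5 north steps in some order, so it is determined by which 3 of the 8 steps are east. The count is C(8, 3) = 56.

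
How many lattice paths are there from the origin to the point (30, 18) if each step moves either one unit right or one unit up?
Number of paths = 7309837001104

A monotone lattice path from (0, 0) to (30, 18) consists of 30 east steps and 18 north steps in some order, so it is determined by which 30 of the 48 steps are east. The count is C(48, 30) = 7309837001104.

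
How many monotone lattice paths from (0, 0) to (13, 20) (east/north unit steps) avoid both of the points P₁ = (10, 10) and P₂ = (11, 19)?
Number of paths = 361987004

Inclusion–exclusion. Total paths: C(33, 13) = 573166440. Through P₁: C(20, 10)·C(13, 3) = 52840216. Through P₂: C(30, 11)·C(3, 2) = 163881900. Since P₁ is strictly southwest of P₂, a monotone path through both must visit P₁ then P₂; paths through both = C(20, 10)·C(10, 1)·C(3, 2) = 5542680. Avoid both = 573166440 − 52840216 − 163881900 + 5542680 = 361987004.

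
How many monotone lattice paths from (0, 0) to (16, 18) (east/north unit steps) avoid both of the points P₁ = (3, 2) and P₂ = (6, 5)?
Number of paths = 1225576988

Inclusion–exclusion. Total paths: C(34, 16) = 2203961430. Through P₁: C(5, 3)·C(29, 13) = 678639150. Through P₂: C(11, 6)·C(23, 10) = 528558492. Since P₁ is strictly southwest of P₂, a monotone path through both must visit P₁ then P₂; paths through both = C(5, 3)·C(6, 3)·C(23, 10) = 228813200. Avoid both = 2203961430 − 678639150 − 528558492 + 228813200 = 1225576988.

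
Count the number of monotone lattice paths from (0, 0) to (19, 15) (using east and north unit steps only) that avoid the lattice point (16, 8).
Number of paths = 1767711000

Total paths from (0, 0) to (19, 15): C(34, 19) = 1855967520. Paths through (16, 8): (paths (0, 0) → (16, 8)) × (paths (16, 8) → (19, 15)) = C(24, 16) · C(10, 3) = 735471 · 120 = 88256520. Avoidance count = 1855967520 − 88256520 = 1767711000.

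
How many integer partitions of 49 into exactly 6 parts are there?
p(49, 6 parts) = 4935

Partitions of n into exactly k parts are in bijection with partitions of n − k into at most k parts (subtract 1 from each part). So p(49, exactly 6) = p(43, parts ≤ 6). Computing via the recurrence p(m, j) = p(m, j−1) + p(m−j, j) gives 4935.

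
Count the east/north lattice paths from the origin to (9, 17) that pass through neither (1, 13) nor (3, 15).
Number of paths = 3097124

Inclusion–exclusion. Total paths: C(26, 9) = 3124550. Through P₁: C(14, 1)·C(12, 8) = 6930. Through P₂: C(18, 3)·C(8, 6) = 22848. Since P₁ is strictly southwest of P₂, a monotone path through both must visit P₁ then P₂; paths through both = C(14, 1)·C(4, 2)·C(8, 6) = 2352. Avoid both = 3124550 − 6930 − 22848 + 2352 = 3097124.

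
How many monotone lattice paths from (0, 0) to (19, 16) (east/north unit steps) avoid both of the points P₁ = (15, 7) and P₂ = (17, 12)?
Number of paths = 3213272325

Inclusion–exclusion. Total paths: C(35, 19) = 4059928950. Through P₁: C(22, 15)·C(13, 4) = 121938960. Through P₂: C(29, 17)·C(6, 2) = 778439025. Since P₁ is strictly southwest of P₂, a monotone path through both must visit P₁ then P₂; paths through both = C(22, 15)·C(7, 2)·C(6, 2) = 53721360. Avoid both = 4059928950 − 121938960 − 778439025 + 53721360 = 3213272325.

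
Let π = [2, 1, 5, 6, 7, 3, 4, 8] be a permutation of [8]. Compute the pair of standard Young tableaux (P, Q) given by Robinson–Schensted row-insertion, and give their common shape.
P = [1, 3, 4, 7, 8] / [2, 5, 6];  Q = [1, 3, 4, 5, 8] / [2, 6, 7];  common shape = (5, 3)

Row-insert the values π_1, π_2, … into P one at a time, bumping the leftmost entry strictly greater than the inserted value down to the next row. The recording tableau Q records, in position (i, j), the step at which that cell was added to P.
  Insert 2 (step 1): P = [2];  Q = [1]
  Insert 1 (step 2): P = [1] / [2];  Q = [1] / [2]
  Insert 5 (step 3): P = [1, 5] / [2];  Q = [1, 3] / [2]
  Insert 6 (step 4): P = [1, 5, 6] / [2];  Q = [1, 3, 4] / [2]
  Insert 7 (step 5): P = [1, 5, 6, 7] / [2];  Q = [1, 3, 4, 5] / [2]
  Insert 3 (step 6): P = [1, 3, 6, 7] / [2, 5];  Q = [1, 3, 4, 5] / [2, 6]
  Insert 4 (step 7): P = [1, 3, 4, 7] / [2, 5, 6];  Q = [1, 3, 4, 5] / [2, 6, 7]
  Insert 8 (step 8): P = [1, 3, 4, 7, 8] / [2, 5, 6];  Q = [1, 3, 4, 5, 8] / [2, 6, 7]
Final shape: (5, 3).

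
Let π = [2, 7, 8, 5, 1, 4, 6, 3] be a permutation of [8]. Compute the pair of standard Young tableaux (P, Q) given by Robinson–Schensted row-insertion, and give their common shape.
P = [1, 3, 6] / [2, 4, 8] / [5] / [7];  Q = [1, 2, 3] / [4, 6, 7] / [5] / [8];  common shape = (3, 3, 1, 1)

Row-insert the values π_1, π_2, … into P one at a time, bumping the leftmost entry strictly greater than the inserted value down to the next row. The recording tableau Q records, in position (i, j), the step at which that cell was added to P.
  Insert 2 (step 1): P = [2];  Q = [1]
  Insert 7 (step 2): P = [2, 7];  Q = [1, 2]
  Insert 8 (step 3): P = [2, 7, 8];  Q = [1, 2, 3]
  Insert 5 (step 4): P = [2, 5, 8] / [7];  Q = [1, 2, 3] / [4]
  Insert 1 (step 5): P = [1, 5, 8] / [2] / [7];  Q = [1, 2, 3] / [4] / [5]
  Insert 4 (step 6): P = [1, 4, 8] / [2, 5] / [7];  Q = [1, 2, 3] / [4, 6] / [5]
  Insert 6 (step 7): P = [1, 4, 6] / [2, 5, 8] / [7];  Q = [1, 2, 3] / [4, 6, 7] / [5]
  Insert 3 (step 8): P = [1, 3, 6] / [2, 4, 8] / [5] / [7];  Q = [1, 2, 3] / [4, 6, 7] / [5] / [8]
Final shape: (3, 3, 1, 1).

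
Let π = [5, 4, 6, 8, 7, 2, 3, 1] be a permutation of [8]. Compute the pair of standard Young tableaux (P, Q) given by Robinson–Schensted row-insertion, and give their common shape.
P = [1, 3, 7] / [2, 6] / [4, 8] / [5];  Q = [1, 3, 4] / [2, 5] / [6, 7] / [8];  common shape = (3, 2, 2, 1)

Row-insert the values π_1, π_2, … into P one at a time, bumping the leftmost entry strictly greater than the inserted value down to the next row. The recording tableau Q records, in position (i, j), the step at which that cell was added to P.
  Insert 5 (step 1): P = [5];  Q = [1]
  Insert 4 (step 2): P = [4] / [5];  Q = [1] / [2]
  Insert 6 (step 3): P = [4, 6] / [5];  Q = [1, 3] / [2]
  Insert 8 (step 4): P = [4, 6, 8] / [5];  Q = [1, 3, 4] / [2]
  Insert 7 (step 5): P = [4, 6, 7] / [5, 8];  Q = [1, 3, 4] / [2, 5]
  Insert 2 (step 6): P = [2, 6, 7] / [4, 8] / [5];  Q = [1, 3, 4] / [2, 5] / [6]
  Insert 3 (step 7): P = [2, 3, 7] / [4, 6] / [5, 8];  Q = [1, 3, 4] / [2, 5] / [6, 7]
  Insert 1 (step 8): P = [1, 3, 7] / [2, 6] / [4, 8] / [5];  Q = [1, 3, 4] / [2, 5] / [6, 7] / [8]
Final shape: (3, 2, 2, 1).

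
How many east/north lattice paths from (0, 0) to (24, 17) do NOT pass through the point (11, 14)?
Number of paths = 149088336450

Total paths from (0, 0) to (24, 17): C(41, 24) = 151584480450. Paths through (11, 14): (paths (0, 0) → (11, 14)) × (paths (11, 14) → (24, 17)) = C(25, 11) · C(16, 13) = 4457400 · 560 = 2496144000. Avoidance count = 151584480450 − 2496144000 = 149088336450.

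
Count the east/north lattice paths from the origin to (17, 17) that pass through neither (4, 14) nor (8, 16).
Number of paths = 2324996910

Inclusion–exclusion. Total paths: C(34, 17) = 2333606220. Through P₁: C(18, 4)·C(16, 13) = 1713600. Through P₂: C(24, 8)·C(10, 9) = 7354710. Since P₁ is strictly southwest of P₂, a monotone path through both must visit P₁ then P₂; paths through both = C(18, 4)·C(6, 4)·C(10, 9) = 459000. Avoid both = 2333606220 − 1713600 − 7354710 + 459000 = 2324996910.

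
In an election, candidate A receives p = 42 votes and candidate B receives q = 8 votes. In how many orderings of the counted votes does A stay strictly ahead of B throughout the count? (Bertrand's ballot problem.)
Strict-lead orderings = 365077482

Total orderings of the 50 votes with 42 for A: C(50, 42) = 536878650. By the Bertrand ballot formula (Cycle Lemma / reflection principle), the number of orderings in which A is strictly ahead of B throughout is (p − q)/(p + q) · C(p + q, p) = (42 − 8)/(42 + 8) · 536878650 = 365077482.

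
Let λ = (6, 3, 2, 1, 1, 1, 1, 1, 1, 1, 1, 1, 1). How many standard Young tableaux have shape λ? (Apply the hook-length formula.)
# SYT of shape (6, 3, 2, 1, 1, 1, 1, 1, 1, 1, 1, 1, 1) = 7390240

Hook-length formula: f^λ = n! / Π hook(c), product over all cells c of the Young diagram. For λ = (6, 3, 2, 1, 1, 1, 1, 1, 1, 1, 1, 1, 1), n = 21 boxes. Hook lengths by row (left-to-right, top-to-bottom): [18, 7, 5, 3, 2, 1]; [14, 3, 1]; [12, 1]; [10]; [9]; [8]; [7]; [6]; [5]; [4]; [3]; [2]; [1]. Product of hooks = 6913299456000. So f^λ = 21! / 6913299456000 = 51090942171709440000 / 6913299456000 = 7390240.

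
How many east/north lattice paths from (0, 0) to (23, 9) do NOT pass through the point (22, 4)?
Number of paths = 27959100

Total paths from (0, 0) to (23, 9): C(32, 23) = 28048800. Paths through (22, 4): (paths (0, 0) → (22, 4)) × (paths (22, 4) → (23, 9)) = C(26, 22) · C(6, 1) = 14950 · 6 = 89700. Avoidance count = 28048800 − 89700 = 27959100.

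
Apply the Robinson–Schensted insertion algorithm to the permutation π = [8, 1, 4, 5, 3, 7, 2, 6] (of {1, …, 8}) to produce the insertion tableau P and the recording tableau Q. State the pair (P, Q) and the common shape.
P = [1, 2, 5, 6] / [3, 7] / [4] / [8];  Q = [1, 3, 4, 6] / [2, 8] / [5] / [7];  common shape = (4, 2, 1, 1)

Row-insert the values π_1, π_2, … into P one at a time, bumping the leftmost entry strictly greater than the inserted value down to the next row. The recording tableau Q records, in position (i, j), the step at which that cell was added to P.
  Insert 8 (step 1): P = [8];  Q = [1]
  Insert 1 (step 2): P = [1] / [8];  Q = [1] / [2]
  Insert 4 (step 3): P = [1, 4] / [8];  Q = [1, 3] / [2]
  Insert 5 (step 4): P = [1, 4, 5] / [8];  Q = [1, 3, 4] / [2]
  Insert 3 (step 5): P = [1, 3, 5] / [4] / [8];  Q = [1, 3, 4] / [2] / [5]
  Insert 7 (step 6): P = [1, 3, 5, 7] / [4] / [8];  Q = [1, 3, 4, 6] / [2] / [5]
  Insert 2 (step 7): P = [1, 2, 5, 7] / [3] / [4] / [8];  Q = [1, 3, 4, 6] / [2] / [5] / [7]
  Insert 6 (step 8): P = [1, 2, 5, 6] / [3, 7] / [4] / [8];  Q = [1, 3, 4, 6] / [2, 8] / [5] / [7]
Final shape: (4, 2, 1, 1).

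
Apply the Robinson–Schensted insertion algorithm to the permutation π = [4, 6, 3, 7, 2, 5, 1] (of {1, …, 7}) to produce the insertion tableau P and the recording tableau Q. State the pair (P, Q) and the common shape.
P = [1, 5, 7] / [2, 6] / [3] / [4];  Q = [1, 2, 4] / [3, 6] / [5] / [7];  common shape = (3, 2, 1, 1)

Row-insert the values π_1, π_2, … into P one at a time, bumping the leftmost entry strictly greater than the inserted value down to the next row. The recording tableau Q records, in position (i, j), the step at which that cell was added to P.
  Insert 4 (step 1): P = [4];  Q = [1]
  Insert 6 (step 2): P = [4, 6];  Q = [1, 2]
  Insert 3 (step 3): P = [3, 6] / [4];  Q = [1, 2] / [3]
  Insert 7 (step 4): P = [3, 6, 7] / [4];  Q = [1, 2, 4] / [3]
  Insert 2 (step 5): P = [2, 6, 7] / [3] / [4];  Q = [1, 2, 4] / [3] / [5]
  Insert 5 (step 6): P = [2, 5, 7] / [3, 6] / [4];  Q = [1, 2, 4] / [3, 6] / [5]
  Insert 1 (step 7): P = [1, 5, 7] / [2, 6] / [3] / [4];  Q = [1, 2, 4] / [3, 6] / [5] / [7]
Final shape: (3, 2, 1, 1).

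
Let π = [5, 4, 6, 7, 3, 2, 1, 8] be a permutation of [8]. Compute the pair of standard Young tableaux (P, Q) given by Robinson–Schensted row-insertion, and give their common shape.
P = [1, 6, 7, 8] / [2] / [3] / [4] / [5];  Q = [1, 3, 4, 8] / [2] / [5] / [6] / [7];  common shape = (4, 1, 1, 1, 1)

Row-insert the values π_1, π_2, … into P one at a time, bumping the leftmost entry strictly greater than the inserted value down to the next row. The recording tableau Q records, in position (i, j), the step at which that cell was added to P.
  Insert 5 (step 1): P = [5];  Q = [1]
  Insert 4 (step 2): P = [4] / [5];  Q = [1] / [2]
  Insert 6 (step 3): P = [4, 6] / [5];  Q = [1, 3] / [2]
  Insert 7 (step 4): P = [4, 6, 7] / [5];  Q = [1, 3, 4] / [2]
  Insert 3 (step 5): P = [3, 6, 7] / [4] / [5];  Q = [1, 3, 4] / [2] / [5]
  Insert 2 (step 6): P = [2, 6, 7] / [3] / [4] / [5];  Q = [1, 3, 4] / [2] / [5] / [6]
  Insert 1 (step 7): P = [1, 6, 7] / [2] / [3] / [4] / [5];  Q = [1, 3, 4] / [2] / [5] / [6] / [7]
  Insert 8 (step 8): P = [1, 6, 7, 8] / [2] / [3] / [4] / [5];  Q = [1, 3, 4, 8] / [2] / [5] / [6] / [7]
Final shape: (4, 1, 1, 1, 1).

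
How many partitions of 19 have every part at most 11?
p(19, parts ≤ 11) = 445

Use the recurrence p(n, m) = p(n, m−1) + p(n−m, m): either the largest part is < m (count p(n, m−1)) or the largest part is exactly m (remove one copy of m, count p(n−m, m)). With p(0, ·) = 1 this gives p(19, parts ≤ 11) = 445. (By conjugating Young diagrams, this also counts partitions of 19 into at most 11 parts.)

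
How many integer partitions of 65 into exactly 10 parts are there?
p(65, 10 parts) = 112804

Partitions of n into exactly k parts are in bijection with partitions of n − k into at most k parts (subtract 1 from each part). So p(65, exactly 10) = p(55, parts ≤ 10). Computing via the recurrence p(m, j) = p(m, j−1) + p(m−j, j) gives 112804.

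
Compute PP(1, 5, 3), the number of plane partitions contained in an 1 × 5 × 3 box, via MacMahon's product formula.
PP(1, 5, 3) = 56

Evaluate the triple product over i = 1..1, j = 1..5, k = 1..3. The factors are (2/1) · (3/2) · (4/3) · (3/2) · (4/3) · (5/4) · (4/3) · (5/4) · … (15 factors total). The numerators and denominators telescope so the product is an integer; carrying out the multiplication exactly gives PP(1, 5, 3) = 56.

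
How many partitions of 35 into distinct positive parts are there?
q(35) = 585

A partition into distinct parts is a strictly decreasing sequence summing to n. The recurrence d(n, m) = d(n, m−1) + d(n−m, m−1) (use part m at most once) with q(n) = d(n, n) gives q(35) = 585. (Euler's theorem: # distinct-part partitions = # odd-part partitions.)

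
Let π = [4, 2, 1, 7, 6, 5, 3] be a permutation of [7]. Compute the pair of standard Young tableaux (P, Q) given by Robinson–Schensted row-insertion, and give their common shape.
P = [1, 3] / [2, 5] / [4, 6] / [7];  Q = [1, 4] / [2, 5] / [3, 6] / [7];  common shape = (2, 2, 2, 1)

Row-insert the values π_1, π_2, … into P one at a time, bumping the leftmost entry strictly greater than the inserted value down to the next row. The recording tableau Q records, in position (i, j), the step at which that cell was added to P.
  Insert 4 (step 1): P = [4];  Q = [1]
  Insert 2 (step 2): P = [2] / [4];  Q = [1] / [2]
  Insert 1 (step 3): P = [1] / [2] / [4];  Q = [1] / [2] / [3]
  Insert 7 (step 4): P = [1, 7] / [2] / [4];  Q = [1, 4] / [2] / [3]
  Insert 6 (step 5): P = [1, 6] / [2, 7] / [4];  Q = [1, 4] / [2, 5] / [3]
  Insert 5 (step 6): P = [1, 5] / [2, 6] / [4, 7];  Q = [1, 4] / [2, 5] / [3, 6]
  Insert 3 (step 7): P = [1, 3] / [2, 5] / [4, 6] / [7];  Q = [1, 4] / [2, 5] / [3, 6] / [7]
Final shape: (2, 2, 2, 1).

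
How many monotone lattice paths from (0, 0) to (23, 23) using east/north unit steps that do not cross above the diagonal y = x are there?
C_23 = 343059613650

These NE paths below the diagonal are counted by the Catalan number C_n = (1/(n + 1)) · C(2n, n). For n = 23: C_23 = (1/24) · C(46, 23) = 8233430727600/24 = 343059613650.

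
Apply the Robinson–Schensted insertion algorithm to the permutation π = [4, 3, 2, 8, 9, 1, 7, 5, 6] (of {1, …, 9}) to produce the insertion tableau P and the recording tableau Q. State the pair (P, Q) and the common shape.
P = [1, 5, 6] / [2, 7, 9] / [3, 8] / [4];  Q = [1, 4, 5] / [2, 7, 9] / [3, 8] / [6];  common shape = (3, 3, 2, 1)

Row-insert the values π_1, π_2, … into P one at a time, bumping the leftmost entry strictly greater than the inserted value down to the next row. The recording tableau Q records, in position (i, j), the step at which that cell was added to P.
  Insert 4 (step 1): P = [4];  Q = [1]
  Insert 3 (step 2): P = [3] / [4];  Q = [1] / [2]
  Insert 2 (step 3): P = [2] / [3] / [4];  Q = [1] / [2] / [3]
  Insert 8 (step 4): P = [2, 8] / [3] / [4];  Q = [1, 4] / [2] / [3]
  Insert 9 (step 5): P = [2, 8, 9] / [3] / [4];  Q = [1, 4, 5] / [2] / [3]
  Insert 1 (step 6): P = [1, 8, 9] / [2] / [3] / [4];  Q = [1, 4, 5] / [2] / [3] / [6]
  Insert 7 (step 7): P = [1, 7, 9] / [2, 8] / [3] / [4];  Q = [1, 4, 5] / [2, 7] / [3] / [6]
  Insert 5 (step 8): P = [1, 5, 9] / [2, 7] / [3, 8] / [4];  Q = [1, 4, 5] / [2, 7] / [3, 8] / [6]
  Insert 6 (step 9): P = [1, 5, 6] / [2, 7, 9] / [3, 8] / [4];  Q = [1, 4, 5] / [2, 7, 9] / [3, 8] / [6]
Final shape: (3, 3, 2, 1).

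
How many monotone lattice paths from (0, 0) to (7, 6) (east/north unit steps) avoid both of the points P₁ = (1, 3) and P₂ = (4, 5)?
Number of paths = 1036

Inclusion–exclusion. Total paths: C(13, 7) = 1716. Through P₁: C(4, 1)·C(9, 6) = 336. Through P₂: C(9, 4)·C(4, 3) = 504. Since P₁ is strictly southwest of P₂, a monotone path through both must visit P₁ then P₂; paths through both = C(4, 1)·C(5, 3)·C(4, 3) = 160. Avoid both = 1716 − 336 − 504 + 160 = 1036.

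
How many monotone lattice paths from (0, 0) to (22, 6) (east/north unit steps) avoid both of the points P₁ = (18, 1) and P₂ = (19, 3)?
Number of paths = 344686

Inclusion–exclusion. Total paths: C(28, 22) = 376740. Through P₁: C(19, 18)·C(9, 4) = 2394. Through P₂: C(22, 19)·C(6, 3) = 30800. Since P₁ is strictly southwest of P₂, a monotone path through both must visit P₁ then P₂; paths through both = C(19, 18)·C(3, 1)·C(6, 3) = 1140. Avoid both = 376740 − 2394 − 30800 + 1140 = 344686.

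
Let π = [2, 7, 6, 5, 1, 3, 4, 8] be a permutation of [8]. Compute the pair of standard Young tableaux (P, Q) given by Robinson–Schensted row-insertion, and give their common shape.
P = [1, 3, 4, 8] / [2, 5] / [6] / [7];  Q = [1, 2, 7, 8] / [3, 6] / [4] / [5];  common shape = (4, 2, 1, 1)

Row-insert the values π_1, π_2, … into P one at a time, bumping the leftmost entry strictly greater than the inserted value down to the next row. The recording tableau Q records, in position (i, j), the step at which that cell was added to P.
  Insert 2 (step 1): P = [2];  Q = [1]
  Insert 7 (step 2): P = [2, 7];  Q = [1, 2]
  Insert 6 (step 3): P = [2, 6] / [7];  Q = [1, 2] / [3]
  Insert 5 (step 4): P = [2, 5] / [6] / [7];  Q = [1, 2] / [3] / [4]
  Insert 1 (step 5): P = [1, 5] / [2] / [6] / [7];  Q = [1, 2] / [3] / [4] / [5]
  Insert 3 (step 6): P = [1, 3] / [2, 5] / [6] / [7];  Q = [1, 2] / [3, 6] / [4] / [5]
  Insert 4 (step 7): P = [1, 3, 4] / [2, 5] / [6] / [7];  Q = [1, 2, 7] / [3, 6] / [4] / [5]
  Insert 8 (step 8): P = [1, 3, 4, 8] / [2, 5] / [6] / [7];  Q = [1, 2, 7, 8] / [3, 6] / [4] / [5]
Final shape: (4, 2, 1, 1).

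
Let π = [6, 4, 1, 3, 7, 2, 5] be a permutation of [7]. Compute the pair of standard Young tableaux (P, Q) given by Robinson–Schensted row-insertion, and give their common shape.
P = [1, 2, 5] / [3, 7] / [4] / [6];  Q = [1, 4, 5] / [2, 7] / [3] / [6];  common shape = (3, 2, 1, 1)

Row-insert the values π_1, π_2, … into P one at a time, bumping the leftmost entry strictly greater than the inserted value down to the next row. The recording tableau Q records, in position (i, j), the step at which that cell was added to P.
  Insert 6 (step 1): P = [6];  Q = [1]
  Insert 4 (step 2): P = [4] / [6];  Q = [1] / [2]
  Insert 1 (step 3): P = [1] / [4] / [6];  Q = [1] / [2] / [3]
  Insert 3 (step 4): P = [1, 3] / [4] / [6];  Q = [1, 4] / [2] / [3]
  Insert 7 (step 5): P = [1, 3, 7] / [4] / [6];  Q = [1, 4, 5] / [2] / [3]
  Insert 2 (step 6): P = [1, 2, 7] / [3] / [4] / [6];  Q = [1, 4, 5] / [2] / [3] / [6]
  Insert 5 (step 7): P = [1, 2, 5] / [3, 7] / [4] / [6];  Q = [1, 4, 5] / [2, 7] / [3] / [6]
Final shape: (3, 2, 1, 1).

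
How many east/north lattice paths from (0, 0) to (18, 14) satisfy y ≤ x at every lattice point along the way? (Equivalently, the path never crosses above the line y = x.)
Number of paths = 124062000

By the reflection principle (André's argument), the number of monotone paths to (18, 14) with n ≤ m that never go above y = x is C(32, 18) − C(32, 19) = 471435600 − 347373600 = 124062000.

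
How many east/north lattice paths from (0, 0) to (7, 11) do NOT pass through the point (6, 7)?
Number of paths = 23244

Total paths from (0, 0) to (7, 11): C(18, 7) = 31824. Paths through (6, 7): (paths (0, 0) → (6, 7)) × (paths (6, 7) → (7, 11)) = C(13, 6) · C(5, 1) = 1716 · 5 = 8580. Avoidance count = 31824 − 8580 = 23244.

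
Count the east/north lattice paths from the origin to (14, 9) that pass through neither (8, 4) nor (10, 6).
Number of paths = 412170

Inclusion–exclusion. Total paths: C(23, 14) = 817190. Through P₁: C(12, 8)·C(11, 6) = 228690. Through P₂: C(16, 10)·C(7, 4) = 280280. Since P₁ is strictly southwest of P₂, a monotone path through both must visit P₁ then P₂; paths through both = C(12, 8)·C(4, 2)·C(7, 4) = 103950. Avoid both = 817190 − 228690 − 280280 + 103950 = 412170.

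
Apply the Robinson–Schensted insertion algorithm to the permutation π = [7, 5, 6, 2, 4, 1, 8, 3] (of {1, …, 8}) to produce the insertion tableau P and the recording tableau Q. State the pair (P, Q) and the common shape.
P = [1, 3, 8] / [2, 4] / [5, 6] / [7];  Q = [1, 3, 7] / [2, 5] / [4, 8] / [6];  common shape = (3, 2, 2, 1)

Row-insert the values π_1, π_2, … into P one at a time, bumping the leftmost entry strictly greater than the inserted value down to the next row. The recording tableau Q records, in position (i, j), the step at which that cell was added to P.
  Insert 7 (step 1): P = [7];  Q = [1]
  Insert 5 (step 2): P = [5] / [7];  Q = [1] / [2]
  Insert 6 (step 3): P = [5, 6] / [7];  Q = [1, 3] / [2]
  Insert 2 (step 4): P = [2, 6] / [5] / [7];  Q = [1, 3] / [2] / [4]
  Insert 4 (step 5): P = [2, 4] / [5, 6] / [7];  Q = [1, 3] / [2, 5] / [4]
  Insert 1 (step 6): P = [1, 4] / [2, 6] / [5] / [7];  Q = [1, 3] / [2, 5] / [4] / [6]
  Insert 8 (step 7): P = [1, 4, 8] / [2, 6] / [5] / [7];  Q = [1, 3, 7] / [2, 5] / [4] / [6]
  Insert 3 (step 8): P = [1, 3, 8] / [2, 4] / [5, 6] / [7];  Q = [1, 3, 7] / [2, 5] / [4, 8] / [6]
Final shape: (3, 2, 2, 1).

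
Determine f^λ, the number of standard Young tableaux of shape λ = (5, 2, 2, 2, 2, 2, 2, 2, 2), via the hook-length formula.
# SYT of shape (5, 2, 2, 2, 2, 2, 2, 2, 2) = 3730650

Hook-length formula: f^λ = n! / Π hook(c), product over all cells c of the Young diagram. For λ = (5, 2, 2, 2, 2, 2, 2, 2, 2), n = 21 boxes. Hook lengths by row (left-to-right, top-to-bottom): [13, 12, 3, 2, 1]; [9, 8]; [8, 7]; [7, 6]; [6, 5]; [5, 4]; [4, 3]; [3, 2]; [2, 1]. Product of hooks = 13694917017600. So f^λ = 21! / 13694917017600 = 51090942171709440000 / 13694917017600 = 3730650.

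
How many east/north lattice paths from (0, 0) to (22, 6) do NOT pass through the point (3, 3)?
Number of paths = 345940

Total paths from (0, 0) to (22, 6): C(28, 22) = 376740. Paths through (3, 3): (paths (0, 0) → (3, 3)) × (paths (3, 3) → (22, 6)) = C(6, 3) · C(22, 19) = 20 · 1540 = 30800. Avoidance count = 376740 − 30800 = 345940.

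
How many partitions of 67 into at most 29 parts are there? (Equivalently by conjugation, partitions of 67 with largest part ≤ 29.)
p(67, parts ≤ 29) = 2558966

Use the recurrence p(n, m) = p(n, m−1) + p(n−m, m): either the largest part is < m (count p(n, m−1)) or the largest part is exactly m (remove one copy of m, count p(n−m, m)). With p(0, ·) = 1 this gives p(67, parts ≤ 29) = 2558966. (By conjugating Young diagrams, this also counts partitions of 67 into at most 29 parts.)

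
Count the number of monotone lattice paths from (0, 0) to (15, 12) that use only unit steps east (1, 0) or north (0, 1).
Number of paths = 17383860

A monotone lattice path from (0, 0) to (15, 12) consists of 15 east steps and 12 north steps in some order, so it is determined by which 15 of the 27 steps are east. The count is C(27, 15) = 17383860.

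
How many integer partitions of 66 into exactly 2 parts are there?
p(66, 2 parts) = 33

Partitions of n into exactly k parts are in bijection with partitions of n − k into at most k parts (subtract 1 from each part). So p(66, exactly 2) = p(64, parts ≤ 2). Computing via the recurrence p(m, j) = p(m, j−1) + p(m−j, j) gives 33.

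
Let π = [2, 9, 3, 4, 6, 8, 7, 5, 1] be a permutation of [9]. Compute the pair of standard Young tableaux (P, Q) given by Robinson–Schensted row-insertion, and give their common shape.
P = [1, 3, 4, 5, 7] / [2] / [6] / [8] / [9];  Q = [1, 2, 4, 5, 6] / [3] / [7] / [8] / [9];  common shape = (5, 1, 1, 1, 1)

Row-insert the values π_1, π_2, … into P one at a time, bumping the leftmost entry strictly greater than the inserted value down to the next row. The recording tableau Q records, in position (i, j), the step at which that cell was added to P.
  Insert 2 (step 1): P = [2];  Q = [1]
  Insert 9 (step 2): P = [2, 9];  Q = [1, 2]
  Insert 3 (step 3): P = [2, 3] / [9];  Q = [1, 2] / [3]
  Insert 4 (step 4): P = [2, 3, 4] / [9];  Q = [1, 2, 4] / [3]
  Insert 6 (step 5): P = [2, 3, 4, 6] / [9];  Q = [1, 2, 4, 5] / [3]
  Insert 8 (step 6): P = [2, 3, 4, 6, 8] / [9];  Q = [1, 2, 4, 5, 6] / [3]
  Insert 7 (step 7): P = [2, 3, 4, 6, 7] / [8] / [9];  Q = [1, 2, 4, 5, 6] / [3] / [7]
  Insert 5 (step 8): P = [2, 3, 4, 5, 7] / [6] / [8] / [9];  Q = [1, 2, 4, 5, 6] / [3] / [7] / [8]
  Insert 1 (step 9): P = [1, 3, 4, 5, 7] / [2] / [6] / [8] / [9];  Q = [1, 2, 4, 5, 6] / [3] / [7] / [8] / [9]
Final shape: (5, 1, 1, 1, 1).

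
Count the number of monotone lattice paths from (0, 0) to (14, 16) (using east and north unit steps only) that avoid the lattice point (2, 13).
Number of paths = 145374900

Total paths from (0, 0) to (14, 16): C(30, 14) = 145422675. Paths through (2, 13): (paths (0, 0) → (2, 13)) × (paths (2, 13) → (14, 16)) = C(15, 2) · C(15, 12) = 105 · 455 = 47775. Avoidance count = 145422675 − 47775 = 145374900.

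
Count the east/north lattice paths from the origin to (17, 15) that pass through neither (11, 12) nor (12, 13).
Number of paths = 399729144

Inclusion–exclusion. Total paths: C(32, 17) = 565722720. Through P₁: C(23, 11)·C(9, 6) = 113574552. Through P₂: C(25, 12)·C(7, 5) = 109206300. Since P₁ is strictly southwest of P₂, a monotone path through both must visit P₁ then P₂; paths through both = C(23, 11)·C(2, 1)·C(7, 5) = 56787276. Avoid both = 565722720 − 113574552 − 109206300 + 56787276 = 399729144.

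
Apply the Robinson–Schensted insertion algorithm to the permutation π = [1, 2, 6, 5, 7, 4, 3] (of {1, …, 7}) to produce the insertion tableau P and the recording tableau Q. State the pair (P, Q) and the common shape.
P = [1, 2, 3, 7] / [4] / [5] / [6];  Q = [1, 2, 3, 5] / [4] / [6] / [7];  common shape = (4, 1, 1, 1)

Row-insert the values π_1, π_2, … into P one at a time, bumping the leftmost entry strictly greater than the inserted value down to the next row. The recording tableau Q records, in position (i, j), the step at which that cell was added to P.
  Insert 1 (step 1): P = [1];  Q = [1]
  Insert 2 (step 2): P = [1, 2];  Q = [1, 2]
  Insert 6 (step 3): P = [1, 2, 6];  Q = [1, 2, 3]
  Insert 5 (step 4): P = [1, 2, 5] / [6];  Q = [1, 2, 3] / [4]
  Insert 7 (step 5): P = [1, 2, 5, 7] / [6];  Q = [1, 2, 3, 5] / [4]
  Insert 4 (step 6): P = [1, 2, 4, 7] / [5] / [6];  Q = [1, 2, 3, 5] / [4] / [6]
  Insert 3 (step 7): P = [1, 2, 3, 7] / [4] / [5] / [6];  Q = [1, 2, 3, 5] / [4] / [6] / [7]
Final shape: (4, 1, 1, 1).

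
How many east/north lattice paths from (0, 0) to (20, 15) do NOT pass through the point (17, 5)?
Number of paths = 3240411636

Total paths from (0, 0) to (20, 15): C(35, 20) = 3247943160. Paths through (17, 5): (paths (0, 0) → (17, 5)) × (paths (17, 5) → (20, 15)) = C(22, 17) · C(13, 3) = 26334 · 286 = 7531524. Avoidance count = 3247943160 − 7531524 = 3240411636.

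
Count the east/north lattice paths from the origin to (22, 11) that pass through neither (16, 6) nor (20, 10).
Number of paths = 84599199

Inclusion–exclusion. Total paths: C(33, 22) = 193536720. Through P₁: C(22, 16)·C(11, 6) = 34471206. Through P₂: C(30, 20)·C(3, 2) = 90135045. Since P₁ is strictly southwest of P₂, a monotone path through both must visit P₁ then P₂; paths through both = C(22, 16)·C(8, 4)·C(3, 2) = 15668730. Avoid both = 193536720 − 34471206 − 90135045 + 15668730 = 84599199.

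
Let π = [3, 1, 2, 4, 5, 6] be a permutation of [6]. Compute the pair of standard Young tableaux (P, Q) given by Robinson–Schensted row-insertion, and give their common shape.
P = [1, 2, 4, 5, 6] / [3];  Q = [1, 3, 4, 5, 6] / [2];  common shape = (5, 1)

Row-insert the values π_1, π_2, … into P one at a time, bumping the leftmost entry strictly greater than the inserted value down to the next row. The recording tableau Q records, in position (i, j), the step at which that cell was added to P.
  Insert 3 (step 1): P = [3];  Q = [1]
  Insert 1 (step 2): P = [1] / [3];  Q = [1] / [2]
  Insert 2 (step 3): P = [1, 2] / [3];  Q = [1, 3] / [2]
  Insert 4 (step 4): P = [1, 2, 4] / [3];  Q = [1, 3, 4] / [2]
  Insert 5 (step 5): P = [1, 2, 4, 5] / [3];  Q = [1, 3, 4, 5] / [2]
  Insert 6 (step 6): P = [1, 2, 4, 5, 6] / [3];  Q = [1, 3, 4, 5, 6] / [2]
Final shape: (5, 1).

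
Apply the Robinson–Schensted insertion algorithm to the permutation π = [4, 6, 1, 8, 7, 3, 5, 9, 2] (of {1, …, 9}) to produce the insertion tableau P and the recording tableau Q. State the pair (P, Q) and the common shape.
P = [1, 2, 5, 9] / [3, 6, 7] / [4] / [8];  Q = [1, 2, 4, 8] / [3, 5, 7] / [6] / [9];  common shape = (4, 3, 1, 1)

Row-insert the values π_1, π_2, … into P one at a time, bumping the leftmost entry strictly greater than the inserted value down to the next row. The recording tableau Q records, in position (i, j), the step at which that cell was added to P.
  Insert 4 (step 1): P = [4];  Q = [1]
  Insert 6 (step 2): P = [4, 6];  Q = [1, 2]
  Insert 1 (step 3): P = [1, 6] / [4];  Q = [1, 2] / [3]
  Insert 8 (step 4): P = [1, 6, 8] / [4];  Q = [1, 2, 4] / [3]
  Insert 7 (step 5): P = [1, 6, 7] / [4, 8];  Q = [1, 2, 4] / [3, 5]
  Insert 3 (step 6): P = [1, 3, 7] / [4, 6] / [8];  Q = [1, 2, 4] / [3, 5] / [6]
  Insert 5 (step 7): P = [1, 3, 5] / [4, 6, 7] / [8];  Q = [1, 2, 4] / [3, 5, 7] / [6]
  Insert 9 (step 8): P = [1, 3, 5, 9] / [4, 6, 7] / [8];  Q = [1, 2, 4, 8] / [3, 5, 7] / [6]
  Insert 2 (step 9): P = [1, 2, 5, 9] / [3, 6, 7] / [4] / [8];  Q = [1, 2, 4, 8] / [3, 5, 7] / [6] / [9]
Final shape: (4, 3, 1, 1).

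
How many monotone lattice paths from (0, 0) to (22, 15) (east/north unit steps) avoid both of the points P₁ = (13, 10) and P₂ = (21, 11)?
Number of paths = 6480140198

Inclusion–exclusion. Total paths: C(37, 22) = 9364199760. Through P₁: C(23, 13)·C(14, 9) = 2290420132. Through P₂: C(32, 21)·C(5, 1) = 645122400. Since P₁ is strictly southwest of P₂, a monotone path through both must visit P₁ then P₂; paths through both = C(23, 13)·C(9, 8)·C(5, 1) = 51482970. Avoid both = 9364199760 − 2290420132 − 645122400 + 51482970 = 6480140198.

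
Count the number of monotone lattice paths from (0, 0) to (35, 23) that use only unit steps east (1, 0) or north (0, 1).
Number of paths = 8799226775309880

A monotone lattice path from (0, 0) to (35, 23) consists of 35 east steps and 23 north steps in some order, so it is determined by which 35 of the 58 steps are east. The count is C(58, 35) = 8799226775309880.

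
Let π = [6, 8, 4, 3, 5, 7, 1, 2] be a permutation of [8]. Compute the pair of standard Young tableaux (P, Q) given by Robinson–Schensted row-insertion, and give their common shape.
P = [1, 2, 7] / [3, 5] / [4, 8] / [6];  Q = [1, 2, 6] / [3, 5] / [4, 8] / [7];  common shape = (3, 2, 2, 1)

Row-insert the values π_1, π_2, … into P one at a time, bumping the leftmost entry strictly greater than the inserted value down to the next row. The recording tableau Q records, in position (i, j), the step at which that cell was added to P.
  Insert 6 (step 1): P = [6];  Q = [1]
  Insert 8 (step 2): P = [6, 8];  Q = [1, 2]
  Insert 4 (step 3): P = [4, 8] / [6];  Q = [1, 2] / [3]
  Insert 3 (step 4): P = [3, 8] / [4] / [6];  Q = [1, 2] / [3] / [4]
  Insert 5 (step 5): P = [3, 5] / [4, 8] / [6];  Q = [1, 2] / [3, 5] / [4]
  Insert 7 (step 6): P = [3, 5, 7] / [4, 8] / [6];  Q = [1, 2, 6] / [3, 5] / [4]
  Insert 1 (step 7): P = [1, 5, 7] / [3, 8] / [4] / [6];  Q = [1, 2, 6] / [3, 5] / [4] / [7]
  Insert 2 (step 8): P = [1, 2, 7] / [3, 5] / [4, 8] / [6];  Q = [1, 2, 6] / [3, 5] / [4, 8] / [7]
Final shape: (3, 2, 2, 1).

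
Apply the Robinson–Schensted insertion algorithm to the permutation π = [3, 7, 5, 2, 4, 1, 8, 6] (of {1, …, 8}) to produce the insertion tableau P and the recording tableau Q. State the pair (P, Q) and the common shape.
P = [1, 4, 6] / [2, 5, 8] / [3] / [7];  Q = [1, 2, 7] / [3, 5, 8] / [4] / [6];  common shape = (3, 3, 1, 1)

Row-insert the values π_1, π_2, … into P one at a time, bumping the leftmost entry strictly greater than the inserted value down to the next row. The recording tableau Q records, in position (i, j), the step at which that cell was added to P.
  Insert 3 (step 1): P = [3];  Q = [1]
  Insert 7 (step 2): P = [3, 7];  Q = [1, 2]
  Insert 5 (step 3): P = [3, 5] / [7];  Q = [1, 2] / [3]
  Insert 2 (step 4): P = [2, 5] / [3] / [7];  Q = [1, 2] / [3] / [4]
  Insert 4 (step 5): P = [2, 4] / [3, 5] / [7];  Q = [1, 2] / [3, 5] / [4]
  Insert 1 (step 6): P = [1, 4] / [2, 5] / [3] / [7];  Q = [1, 2] / [3, 5] / [4] / [6]
  Insert 8 (step 7): P = [1, 4, 8] / [2, 5] / [3] / [7];  Q = [1, 2, 7] / [3, 5] / [4] / [6]
  Insert 6 (step 8): P = [1, 4, 6] / [2, 5, 8] / [3] / [7];  Q = [1, 2, 7] / [3, 5, 8] / [4] / [6]
Final shape: (3, 3, 1, 1).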